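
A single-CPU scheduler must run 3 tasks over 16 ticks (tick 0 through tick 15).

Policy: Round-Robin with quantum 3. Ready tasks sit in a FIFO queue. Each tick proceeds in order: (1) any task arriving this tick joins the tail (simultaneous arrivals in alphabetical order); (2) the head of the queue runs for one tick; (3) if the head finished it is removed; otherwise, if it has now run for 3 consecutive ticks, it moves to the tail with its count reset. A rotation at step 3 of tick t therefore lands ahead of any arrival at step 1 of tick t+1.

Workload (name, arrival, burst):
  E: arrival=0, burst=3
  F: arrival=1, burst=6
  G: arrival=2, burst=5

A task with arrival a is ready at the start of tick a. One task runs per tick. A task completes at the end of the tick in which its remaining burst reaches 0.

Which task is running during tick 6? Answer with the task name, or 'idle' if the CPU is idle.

running at tick 6 = G

t=0: queue=[E] q_used=0 → run E
t=1: queue=[E,F] q_used=1 → run E
t=2: queue=[E,F,G] q_used=2 → run E
t=3: queue=[F,G] q_used=0 → run F
t=4: queue=[F,G] q_used=1 → run F
t=5: queue=[F,G] q_used=2 → run F
t=6: queue=[G,F] q_used=0 → run G
t=7: queue=[G,F] q_used=1 → run G
t=8: queue=[G,F] q_used=2 → run G
t=9: queue=[F,G] q_used=0 → run F
t=10: queue=[F,G] q_used=1 → run F
t=11: queue=[F,G] q_used=2 → run F
t=12: queue=[G] q_used=0 → run G
t=13: queue=[G] q_used=1 → run G
t=14: (idle)
t=15: (idle)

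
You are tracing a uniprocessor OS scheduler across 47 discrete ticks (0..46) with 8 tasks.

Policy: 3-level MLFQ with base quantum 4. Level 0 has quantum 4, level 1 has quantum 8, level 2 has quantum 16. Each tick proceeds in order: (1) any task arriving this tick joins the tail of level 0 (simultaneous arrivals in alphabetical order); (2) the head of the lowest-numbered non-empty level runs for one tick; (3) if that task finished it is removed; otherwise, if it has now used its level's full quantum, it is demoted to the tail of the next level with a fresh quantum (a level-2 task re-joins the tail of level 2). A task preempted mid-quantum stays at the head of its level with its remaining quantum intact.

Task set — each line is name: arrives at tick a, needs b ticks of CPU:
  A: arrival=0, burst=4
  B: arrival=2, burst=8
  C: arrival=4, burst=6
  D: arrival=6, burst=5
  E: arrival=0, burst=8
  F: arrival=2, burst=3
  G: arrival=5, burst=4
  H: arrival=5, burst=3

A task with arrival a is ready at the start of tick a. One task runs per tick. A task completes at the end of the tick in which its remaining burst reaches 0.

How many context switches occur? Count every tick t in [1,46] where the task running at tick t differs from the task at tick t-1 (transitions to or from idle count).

t=0: L0/L1/L2 = AE/-/- → run A
t=1: L0/L1/L2 = AE/-/- → run A
t=2: L0/L1/L2 = AEBF/-/- → run A
t=3: L0/L1/L2 = AEBF/-/- → run A
t=4: L0/L1/L2 = EBFC/-/- → run E
t=5: L0/L1/L2 = EBFCGH/-/- → run E
t=6: L0/L1/L2 = EBFCGHD/-/- → run E
t=7: L0/L1/L2 = EBFCGHD/-/- → run E
t=8: L0/L1/L2 = BFCGHD/E/- → run B
t=9: L0/L1/L2 = BFCGHD/E/- → run B
t=10: L0/L1/L2 = BFCGHD/E/- → run B
t=11: L0/L1/L2 = BFCGHD/E/- → run B
t=12: L0/L1/L2 = FCGHD/EB/- → run F
t=13: L0/L1/L2 = FCGHD/EB/- → run F
t=14: L0/L1/L2 = FCGHD/EB/- → run F
t=15: L0/L1/L2 = CGHD/EB/- → run C
t=16: L0/L1/L2 = CGHD/EB/- → run C
t=17: L0/L1/L2 = CGHD/EB/- → run C
t=18: L0/L1/L2 = CGHD/EB/- → run C
t=19: L0/L1/L2 = GHD/EBC/- → run G
t=20: L0/L1/L2 = GHD/EBC/- → run G
t=21: L0/L1/L2 = GHD/EBC/- → run G
t=22: L0/L1/L2 = GHD/EBC/- → run G
t=23: L0/L1/L2 = HD/EBC/- → run H
t=24: L0/L1/L2 = HD/EBC/- → run H
t=25: L0/L1/L2 = HD/EBC/- → run H
t=26: L0/L1/L2 = D/EBC/- → run D
t=27: L0/L1/L2 = D/EBC/- → run D
t=28: L0/L1/L2 = D/EBC/- → run D
t=29: L0/L1/L2 = D/EBC/- → run D
t=30: L0/L1/L2 = -/EBCD/- → run E
t=31: L0/L1/L2 = -/EBCD/- → run E
t=32: L0/L1/L2 = -/EBCD/- → run E
t=33: L0/L1/L2 = -/EBCD/- → run E
t=34: L0/L1/L2 = -/BCD/- → run B
t=35: L0/L1/L2 = -/BCD/- → run B
t=36: L0/L1/L2 = -/BCD/- → run B
t=37: L0/L1/L2 = -/BCD/- → run B
t=38: L0/L1/L2 = -/CD/- → run C
t=39: L0/L1/L2 = -/CD/- → run C
t=40: L0/L1/L2 = -/D/- → run D
t=41: (idle)
t=42: (idle)
t=43: (idle)
t=44: (idle)
t=45: (idle)
t=46: (idle)

context switches = 12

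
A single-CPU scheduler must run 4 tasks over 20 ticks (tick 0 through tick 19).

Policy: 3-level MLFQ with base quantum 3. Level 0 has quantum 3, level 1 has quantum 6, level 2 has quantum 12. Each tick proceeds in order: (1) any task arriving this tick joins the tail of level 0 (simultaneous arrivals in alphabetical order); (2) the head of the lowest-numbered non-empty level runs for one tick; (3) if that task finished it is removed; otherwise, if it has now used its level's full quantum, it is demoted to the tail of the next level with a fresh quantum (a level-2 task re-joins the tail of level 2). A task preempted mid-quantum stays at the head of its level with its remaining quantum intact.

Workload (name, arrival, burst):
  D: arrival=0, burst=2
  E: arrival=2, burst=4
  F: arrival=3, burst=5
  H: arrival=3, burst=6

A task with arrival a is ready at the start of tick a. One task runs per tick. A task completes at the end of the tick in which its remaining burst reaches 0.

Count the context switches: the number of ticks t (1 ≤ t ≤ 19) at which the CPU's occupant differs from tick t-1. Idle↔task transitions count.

context switches = 7

t=0: L0/L1/L2 = D/-/- → run D
t=1: L0/L1/L2 = D/-/- → run D
t=2: L0/L1/L2 = E/-/- → run E
t=3: L0/L1/L2 = EFH/-/- → run E
t=4: L0/L1/L2 = EFH/-/- → run E
t=5: L0/L1/L2 = FH/E/- → run F
t=6: L0/L1/L2 = FH/E/- → run F
t=7: L0/L1/L2 = FH/E/- → run F
t=8: L0/L1/L2 = H/EF/- → run H
t=9: L0/L1/L2 = H/EF/- → run H
t=10: L0/L1/L2 = H/EF/- → run H
t=11: L0/L1/L2 = -/EFH/- → run E
t=12: L0/L1/L2 = -/FH/- → run F
t=13: L0/L1/L2 = -/FH/- → run F
t=14: L0/L1/L2 = -/H/- → run H
t=15: L0/L1/L2 = -/H/- → run H
t=16: L0/L1/L2 = -/H/- → run H
t=17: (idle)
t=18: (idle)
t=19: (idle)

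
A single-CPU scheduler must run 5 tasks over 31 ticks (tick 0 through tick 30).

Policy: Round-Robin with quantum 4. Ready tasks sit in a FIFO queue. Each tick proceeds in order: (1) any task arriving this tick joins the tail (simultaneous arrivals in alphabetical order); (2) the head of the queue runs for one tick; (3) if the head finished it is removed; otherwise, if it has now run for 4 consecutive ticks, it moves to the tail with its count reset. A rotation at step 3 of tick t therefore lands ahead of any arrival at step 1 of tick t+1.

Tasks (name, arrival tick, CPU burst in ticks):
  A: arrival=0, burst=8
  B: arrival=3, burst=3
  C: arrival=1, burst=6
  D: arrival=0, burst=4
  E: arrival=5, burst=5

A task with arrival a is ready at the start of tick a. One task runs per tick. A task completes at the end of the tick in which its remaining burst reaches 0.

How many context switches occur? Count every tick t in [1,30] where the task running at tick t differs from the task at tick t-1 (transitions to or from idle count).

context switches = 8

t=0: queue=[A,D] q_used=0 → run A
t=1: queue=[A,D,C] q_used=1 → run A
t=2: queue=[A,D,C] q_used=2 → run A
t=3: queue=[A,D,C,B] q_used=3 → run A
t=4: queue=[D,C,B,A] q_used=0 → run D
t=5: queue=[D,C,B,A,E] q_used=1 → run D
t=6: queue=[D,C,B,A,E] q_used=2 → run D
t=7: queue=[D,C,B,A,E] q_used=3 → run D
t=8: queue=[C,B,A,E] q_used=0 → run C
t=9: queue=[C,B,A,E] q_used=1 → run C
t=10: queue=[C,B,A,E] q_used=2 → run C
t=11: queue=[C,B,A,E] q_used=3 → run C
t=12: queue=[B,A,E,C] q_used=0 → run B
t=13: queue=[B,A,E,C] q_used=1 → run B
t=14: queue=[B,A,E,C] q_used=2 → run B
t=15: queue=[A,E,C] q_used=0 → run A
t=16: queue=[A,E,C] q_used=1 → run A
t=17: queue=[A,E,C] q_used=2 → run A
t=18: queue=[A,E,C] q_used=3 → run A
t=19: queue=[E,C] q_used=0 → run E
t=20: queue=[E,C] q_used=1 → run E
t=21: queue=[E,C] q_used=2 → run E
t=22: queue=[E,C] q_used=3 → run E
t=23: queue=[C,E] q_used=0 → run C
t=24: queue=[C,E] q_used=1 → run C
t=25: queue=[E] q_used=0 → run E
t=26: (idle)
t=27: (idle)
t=28: (idle)
t=29: (idle)
t=30: (idle)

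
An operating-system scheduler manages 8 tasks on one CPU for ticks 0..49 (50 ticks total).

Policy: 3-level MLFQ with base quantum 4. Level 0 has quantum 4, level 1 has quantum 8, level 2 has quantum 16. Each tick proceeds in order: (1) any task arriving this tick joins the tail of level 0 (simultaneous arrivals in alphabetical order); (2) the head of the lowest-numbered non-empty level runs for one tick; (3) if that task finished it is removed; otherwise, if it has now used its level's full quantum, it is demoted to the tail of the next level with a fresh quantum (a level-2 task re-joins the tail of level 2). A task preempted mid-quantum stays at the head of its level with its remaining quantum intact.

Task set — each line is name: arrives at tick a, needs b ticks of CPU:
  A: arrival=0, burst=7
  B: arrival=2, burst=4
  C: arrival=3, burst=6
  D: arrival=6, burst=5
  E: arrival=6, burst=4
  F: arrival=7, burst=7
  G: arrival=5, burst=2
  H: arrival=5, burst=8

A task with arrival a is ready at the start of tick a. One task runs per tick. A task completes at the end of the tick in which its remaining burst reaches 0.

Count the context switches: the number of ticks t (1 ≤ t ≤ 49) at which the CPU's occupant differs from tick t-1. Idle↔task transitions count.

t=0: L0/L1/L2 = A/-/- → run A
t=1: L0/L1/L2 = A/-/- → run A
t=2: L0/L1/L2 = AB/-/- → run A
t=3: L0/L1/L2 = ABC/-/- → run A
t=4: L0/L1/L2 = BC/A/- → run B
t=5: L0/L1/L2 = BCGH/A/- → run B
t=6: L0/L1/L2 = BCGHDE/A/- → run B
t=7: L0/L1/L2 = BCGHDEF/A/- → run B
t=8: L0/L1/L2 = CGHDEF/A/- → run C
t=9: L0/L1/L2 = CGHDEF/A/- → run C
t=10: L0/L1/L2 = CGHDEF/A/- → run C
t=11: L0/L1/L2 = CGHDEF/A/- → run C
t=12: L0/L1/L2 = GHDEF/AC/- → run G
t=13: L0/L1/L2 = GHDEF/AC/- → run G
t=14: L0/L1/L2 = HDEF/AC/- → run H
t=15: L0/L1/L2 = HDEF/AC/- → run H
t=16: L0/L1/L2 = HDEF/AC/- → run H
t=17: L0/L1/L2 = HDEF/AC/- → run H
t=18: L0/L1/L2 = DEF/ACH/- → run D
t=19: L0/L1/L2 = DEF/ACH/- → run D
t=20: L0/L1/L2 = DEF/ACH/- → run D
t=21: L0/L1/L2 = DEF/ACH/- → run D
t=22: L0/L1/L2 = EF/ACHD/- → run E
t=23: L0/L1/L2 = EF/ACHD/- → run E
t=24: L0/L1/L2 = EF/ACHD/- → run E
t=25: L0/L1/L2 = EF/ACHD/- → run E
t=26: L0/L1/L2 = F/ACHD/- → run F
t=27: L0/L1/L2 = F/ACHD/- → run F
t=28: L0/L1/L2 = F/ACHD/- → run F
t=29: L0/L1/L2 = F/ACHD/- → run F
t=30: L0/L1/L2 = -/ACHDF/- → run A
t=31: L0/L1/L2 = -/ACHDF/- → run A
t=32: L0/L1/L2 = -/ACHDF/- → run A
t=33: L0/L1/L2 = -/CHDF/- → run C
t=34: L0/L1/L2 = -/CHDF/- → run C
t=35: L0/L1/L2 = -/HDF/- → run H
t=36: L0/L1/L2 = -/HDF/- → run H
t=37: L0/L1/L2 = -/HDF/- → run H
t=38: L0/L1/L2 = -/HDF/- → run H
t=39: L0/L1/L2 = -/DF/- → run D
t=40: L0/L1/L2 = -/F/- → run F
t=41: L0/L1/L2 = -/F/- → run F
t=42: L0/L1/L2 = -/F/- → run F
t=43: (idle)
t=44: (idle)
t=45: (idle)
t=46: (idle)
t=47: (idle)
t=48: (idle)
t=49: (idle)

context switches = 13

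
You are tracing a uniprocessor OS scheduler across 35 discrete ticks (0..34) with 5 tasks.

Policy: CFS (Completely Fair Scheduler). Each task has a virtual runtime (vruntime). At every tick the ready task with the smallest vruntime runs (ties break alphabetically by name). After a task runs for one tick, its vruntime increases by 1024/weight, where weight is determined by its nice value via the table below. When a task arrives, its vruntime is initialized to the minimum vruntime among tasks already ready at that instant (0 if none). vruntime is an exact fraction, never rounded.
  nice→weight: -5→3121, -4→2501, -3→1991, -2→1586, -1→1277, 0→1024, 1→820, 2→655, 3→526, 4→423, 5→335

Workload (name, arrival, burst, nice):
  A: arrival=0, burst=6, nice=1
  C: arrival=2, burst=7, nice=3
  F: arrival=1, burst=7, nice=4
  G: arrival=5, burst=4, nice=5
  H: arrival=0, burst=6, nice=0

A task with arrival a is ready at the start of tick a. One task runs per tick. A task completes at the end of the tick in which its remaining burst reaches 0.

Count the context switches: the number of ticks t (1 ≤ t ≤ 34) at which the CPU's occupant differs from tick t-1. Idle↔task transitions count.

t=0: vr[A=0 H=0] → run A
t=1: vr[A=256/205 F=0 H=0] → run F
t=2: vr[A=256/205 C=0 F=1024/423 H=0] → run C
t=3: vr[A=256/205 C=512/263 F=1024/423 H=0] → run H
t=4: vr[A=256/205 C=512/263 F=1024/423 H=1] → run H
t=5: vr[A=256/205 C=512/263 F=1024/423 G=256/205 H=2] → run A
t=6: vr[A=512/205 C=512/263 F=1024/423 G=256/205 H=2] → run G
t=7: vr[A=512/205 C=512/263 F=1024/423 G=59136/13735 H=2] → run C
t=8: vr[A=512/205 C=1024/263 F=1024/423 G=59136/13735 H=2] → run H
t=9: vr[A=512/205 C=1024/263 F=1024/423 G=59136/13735 H=3] → run F
t=10: vr[A=512/205 C=1024/263 F=2048/423 G=59136/13735 H=3] → run A
t=11: vr[A=768/205 C=1024/263 F=2048/423 G=59136/13735 H=3] → run H
t=12: vr[A=768/205 C=1024/263 F=2048/423 G=59136/13735 H=4] → run A
t=13: vr[A=1024/205 C=1024/263 F=2048/423 G=59136/13735 H=4] → run C
t=14: vr[A=1024/205 C=1536/263 F=2048/423 G=59136/13735 H=4] → run H
t=15: vr[A=1024/205 C=1536/263 F=2048/423 G=59136/13735 H=5] → run G
t=16: vr[A=1024/205 C=1536/263 F=2048/423 G=20224/2747 H=5] → run F
t=17: vr[A=1024/205 C=1536/263 F=1024/141 G=20224/2747 H=5] → run A
t=18: vr[A=256/41 C=1536/263 F=1024/141 G=20224/2747 H=5] → run H
t=19: vr[A=256/41 C=1536/263 F=1024/141 G=20224/2747] → run C
t=20: vr[A=256/41 C=2048/263 F=1024/141 G=20224/2747] → run A
t=21: vr[C=2048/263 F=1024/141 G=20224/2747] → run F
t=22: vr[C=2048/263 F=4096/423 G=20224/2747] → run G
t=23: vr[C=2048/263 F=4096/423 G=143104/13735] → run C
t=24: vr[C=2560/263 F=4096/423 G=143104/13735] → run F
t=25: vr[C=2560/263 F=5120/423 G=143104/13735] → run C
t=26: vr[C=3072/263 F=5120/423 G=143104/13735] → run G
t=27: vr[C=3072/263 F=5120/423] → run C
t=28: vr[F=5120/423] → run F
t=29: vr[F=2048/141] → run F
t=30: (idle)
t=31: (idle)
t=32: (idle)
t=33: (idle)
t=34: (idle)

context switches = 28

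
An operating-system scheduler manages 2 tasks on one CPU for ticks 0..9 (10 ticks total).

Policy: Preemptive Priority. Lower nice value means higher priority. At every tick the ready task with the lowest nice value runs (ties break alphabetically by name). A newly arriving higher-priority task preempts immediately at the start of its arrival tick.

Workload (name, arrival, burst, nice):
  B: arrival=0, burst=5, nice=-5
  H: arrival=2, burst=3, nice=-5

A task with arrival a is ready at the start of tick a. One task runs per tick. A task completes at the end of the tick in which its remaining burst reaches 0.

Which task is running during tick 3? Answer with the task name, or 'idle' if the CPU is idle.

running at tick 3 = B

t=0: ready={B} → run B
t=1: ready={B} → run B
t=2: ready={B,H} → run B
t=3: ready={B,H} → run B
t=4: ready={B,H} → run B
t=5: ready={H} → run H
t=6: ready={H} → run H
t=7: ready={H} → run H
t=8: (idle)
t=9: (idle)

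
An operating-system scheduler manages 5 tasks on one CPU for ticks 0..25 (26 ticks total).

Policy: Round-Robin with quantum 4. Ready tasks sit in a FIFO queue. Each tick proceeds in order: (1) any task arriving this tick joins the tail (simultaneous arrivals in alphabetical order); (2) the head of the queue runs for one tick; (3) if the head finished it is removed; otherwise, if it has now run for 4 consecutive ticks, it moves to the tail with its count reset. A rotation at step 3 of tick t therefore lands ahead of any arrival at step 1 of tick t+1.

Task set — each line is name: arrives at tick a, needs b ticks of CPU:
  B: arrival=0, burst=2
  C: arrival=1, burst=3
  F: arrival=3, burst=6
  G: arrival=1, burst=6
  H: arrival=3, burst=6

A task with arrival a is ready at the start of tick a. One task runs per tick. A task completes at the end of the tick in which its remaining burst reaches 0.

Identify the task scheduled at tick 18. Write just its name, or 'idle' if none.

running at tick 18 = G

t=0: queue=[B] q_used=0 → run B
t=1: queue=[B,C,G] q_used=1 → run B
t=2: queue=[C,G] q_used=0 → run C
t=3: queue=[C,G,F,H] q_used=1 → run C
t=4: queue=[C,G,F,H] q_used=2 → run C
t=5: queue=[G,F,H] q_used=0 → run G
t=6: queue=[G,F,H] q_used=1 → run G
t=7: queue=[G,F,H] q_used=2 → run G
t=8: queue=[G,F,H] q_used=3 → run G
t=9: queue=[F,H,G] q_used=0 → run F
t=10: queue=[F,H,G] q_used=1 → run F
t=11: queue=[F,H,G] q_used=2 → run F
t=12: queue=[F,H,G] q_used=3 → run F
t=13: queue=[H,G,F] q_used=0 → run H
t=14: queue=[H,G,F] q_used=1 → run H
t=15: queue=[H,G,F] q_used=2 → run H
t=16: queue=[H,G,F] q_used=3 → run H
t=17: queue=[G,F,H] q_used=0 → run G
t=18: queue=[G,F,H] q_used=1 → run G
t=19: queue=[F,H] q_used=0 → run F
t=20: queue=[F,H] q_used=1 → run F
t=21: queue=[H] q_used=0 → run H
t=22: queue=[H] q_used=1 → run H
t=23: (idle)
t=24: (idle)
t=25: (idle)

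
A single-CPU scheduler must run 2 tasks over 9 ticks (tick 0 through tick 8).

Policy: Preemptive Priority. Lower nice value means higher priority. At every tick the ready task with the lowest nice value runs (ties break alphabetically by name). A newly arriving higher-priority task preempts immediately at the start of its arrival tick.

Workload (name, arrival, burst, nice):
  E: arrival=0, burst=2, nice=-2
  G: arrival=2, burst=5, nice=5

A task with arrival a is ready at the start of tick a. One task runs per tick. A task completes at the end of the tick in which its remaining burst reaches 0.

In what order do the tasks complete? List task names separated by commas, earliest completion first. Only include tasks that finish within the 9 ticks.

t=0: ready={E} → run E
t=1: ready={E} → run E
t=2: ready={G} → run G
t=3: ready={G} → run G
t=4: ready={G} → run G
t=5: ready={G} → run G
t=6: ready={G} → run G
t=7: (idle)
t=8: (idle)

completion order = E, G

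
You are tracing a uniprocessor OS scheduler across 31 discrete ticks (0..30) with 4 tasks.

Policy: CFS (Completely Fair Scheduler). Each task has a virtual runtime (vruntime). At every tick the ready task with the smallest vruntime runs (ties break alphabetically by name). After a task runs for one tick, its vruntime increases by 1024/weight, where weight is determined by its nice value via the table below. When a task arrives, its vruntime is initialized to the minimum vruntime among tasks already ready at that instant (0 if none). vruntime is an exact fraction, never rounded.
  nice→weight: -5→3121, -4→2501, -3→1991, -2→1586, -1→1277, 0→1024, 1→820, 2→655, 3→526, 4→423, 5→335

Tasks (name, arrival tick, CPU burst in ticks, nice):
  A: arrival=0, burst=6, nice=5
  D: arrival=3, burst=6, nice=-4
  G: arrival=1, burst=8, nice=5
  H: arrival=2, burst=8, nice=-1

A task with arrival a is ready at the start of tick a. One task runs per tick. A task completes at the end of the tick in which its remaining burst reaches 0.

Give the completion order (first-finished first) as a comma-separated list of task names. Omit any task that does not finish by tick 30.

t=0: vr[A=0] → run A
t=1: vr[A=1024/335 G=1024/335] → run A
t=2: vr[A=2048/335 G=1024/335 H=1024/335] → run G
t=3: vr[A=2048/335 D=1024/335 G=2048/335 H=1024/335] → run D
t=4: vr[A=2048/335 D=2904064/837835 G=2048/335 H=1024/335] → run H
t=5: vr[A=2048/335 D=2904064/837835 G=2048/335 H=1650688/427795] → run D
t=6: vr[A=2048/335 D=3247104/837835 G=2048/335 H=1650688/427795] → run H
t=7: vr[A=2048/335 D=3247104/837835 G=2048/335 H=1993728/427795] → run D
t=8: vr[A=2048/335 D=3590144/837835 G=2048/335 H=1993728/427795] → run D
t=9: vr[A=2048/335 D=3933184/837835 G=2048/335 H=1993728/427795] → run H
t=10: vr[A=2048/335 D=3933184/837835 G=2048/335 H=2336768/427795] → run D
t=11: vr[A=2048/335 D=4276224/837835 G=2048/335 H=2336768/427795] → run D
t=12: vr[A=2048/335 G=2048/335 H=2336768/427795] → run H
t=13: vr[A=2048/335 G=2048/335 H=2679808/427795] → run A
t=14: vr[A=3072/335 G=2048/335 H=2679808/427795] → run G
t=15: vr[A=3072/335 G=3072/335 H=2679808/427795] → run H
t=16: vr[A=3072/335 G=3072/335 H=3022848/427795] → run H
t=17: vr[A=3072/335 G=3072/335 H=3365888/427795] → run H
t=18: vr[A=3072/335 G=3072/335 H=3708928/427795] → run H
t=19: vr[A=3072/335 G=3072/335] → run A
t=20: vr[A=4096/335 G=3072/335] → run G
t=21: vr[A=4096/335 G=4096/335] → run A
t=22: vr[A=1024/67 G=4096/335] → run G
t=23: vr[A=1024/67 G=1024/67] → run A
t=24: vr[G=1024/67] → run G
t=25: vr[G=6144/335] → run G
t=26: vr[G=7168/335] → run G
t=27: vr[G=8192/335] → run G
t=28: (idle)
t=29: (idle)
t=30: (idle)

completion order = D, H, A, G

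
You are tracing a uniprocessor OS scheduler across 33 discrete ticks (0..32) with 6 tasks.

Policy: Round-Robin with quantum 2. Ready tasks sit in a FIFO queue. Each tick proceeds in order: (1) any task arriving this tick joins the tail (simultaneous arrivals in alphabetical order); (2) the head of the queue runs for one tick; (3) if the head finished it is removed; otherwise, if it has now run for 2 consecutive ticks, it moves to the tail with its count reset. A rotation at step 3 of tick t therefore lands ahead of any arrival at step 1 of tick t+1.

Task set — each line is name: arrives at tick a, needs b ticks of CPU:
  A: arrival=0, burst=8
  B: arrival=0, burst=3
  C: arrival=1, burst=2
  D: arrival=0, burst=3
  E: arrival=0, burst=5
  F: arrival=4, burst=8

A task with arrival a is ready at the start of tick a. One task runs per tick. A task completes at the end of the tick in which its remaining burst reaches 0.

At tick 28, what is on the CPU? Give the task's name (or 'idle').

running at tick 28 = F

t=0: queue=[A,B,D,E] q_used=0 → run A
t=1: queue=[A,B,D,E,C] q_used=1 → run A
t=2: queue=[B,D,E,C,A] q_used=0 → run B
t=3: queue=[B,D,E,C,A] q_used=1 → run B
t=4: queue=[D,E,C,A,B,F] q_used=0 → run D
t=5: queue=[D,E,C,A,B,F] q_used=1 → run D
t=6: queue=[E,C,A,B,F,D] q_used=0 → run E
t=7: queue=[E,C,A,B,F,D] q_used=1 → run E
t=8: queue=[C,A,B,F,D,E] q_used=0 → run C
t=9: queue=[C,A,B,F,D,E] q_used=1 → run C
t=10: queue=[A,B,F,D,E] q_used=0 → run A
t=11: queue=[A,B,F,D,E] q_used=1 → run A
t=12: queue=[B,F,D,E,A] q_used=0 → run B
t=13: queue=[F,D,E,A] q_used=0 → run F
t=14: queue=[F,D,E,A] q_used=1 → run F
t=15: queue=[D,E,A,F] q_used=0 → run D
t=16: queue=[E,A,F] q_used=0 → run E
t=17: queue=[E,A,F] q_used=1 → run E
t=18: queue=[A,F,E] q_used=0 → run A
t=19: queue=[A,F,E] q_used=1 → run A
t=20: queue=[F,E,A] q_used=0 → run F
t=21: queue=[F,E,A] q_used=1 → run F
t=22: queue=[E,A,F] q_used=0 → run E
t=23: queue=[A,F] q_used=0 → run A
t=24: queue=[A,F] q_used=1 → run A
t=25: queue=[F] q_used=0 → run F
t=26: queue=[F] q_used=1 → run F
t=27: queue=[F] q_used=0 → run F
t=28: queue=[F] q_used=1 → run F
t=29: (idle)
t=30: (idle)
t=31: (idle)
t=32: (idle)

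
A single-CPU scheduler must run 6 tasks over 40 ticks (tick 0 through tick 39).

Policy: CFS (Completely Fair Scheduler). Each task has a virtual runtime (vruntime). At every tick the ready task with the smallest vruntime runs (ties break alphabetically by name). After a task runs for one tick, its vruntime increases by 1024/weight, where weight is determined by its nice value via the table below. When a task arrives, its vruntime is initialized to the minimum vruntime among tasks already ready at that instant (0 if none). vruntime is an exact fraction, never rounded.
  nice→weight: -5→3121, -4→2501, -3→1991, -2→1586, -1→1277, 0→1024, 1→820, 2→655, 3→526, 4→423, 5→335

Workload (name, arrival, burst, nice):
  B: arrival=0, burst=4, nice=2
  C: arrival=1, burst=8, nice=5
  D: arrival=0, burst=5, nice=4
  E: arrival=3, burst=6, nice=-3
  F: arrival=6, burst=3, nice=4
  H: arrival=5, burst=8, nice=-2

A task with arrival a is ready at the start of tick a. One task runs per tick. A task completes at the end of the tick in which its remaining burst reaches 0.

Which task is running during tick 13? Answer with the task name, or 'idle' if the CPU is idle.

running at tick 13 = B

t=0: vr[B=0 D=0] → run B
t=1: vr[B=1024/655 C=0 D=0] → run C
t=2: vr[B=1024/655 C=1024/335 D=0] → run D
t=3: vr[B=1024/655 C=1024/335 D=1024/423 E=1024/655] → run B
t=4: vr[B=2048/655 C=1024/335 D=1024/423 E=1024/655] → run E
t=5: vr[B=2048/655 C=1024/335 D=1024/423 E=2709504/1304105 H=2709504/1304105] → run E
t=6: vr[B=2048/655 C=1024/335 D=1024/423 E=3380224/1304105 F=2709504/1304105 H=2709504/1304105] → run F
t=7: vr[B=2048/655 C=1024/335 D=1024/423 E=3380224/1304105 F=2481523712/551636415 H=2709504/1304105] → run H
t=8: vr[B=2048/655 C=1024/335 D=1024/423 E=3380224/1304105 F=2481523712/551636415 H=2816338432/1034155265] → run D
t=9: vr[B=2048/655 C=1024/335 D=2048/423 E=3380224/1304105 F=2481523712/551636415 H=2816338432/1034155265] → run E
t=10: vr[B=2048/655 C=1024/335 D=2048/423 E=4050944/1304105 F=2481523712/551636415 H=2816338432/1034155265] → run H
t=11: vr[B=2048/655 C=1024/335 D=2048/423 E=4050944/1304105 F=2481523712/551636415 H=3484040192/1034155265] → run C
t=12: vr[B=2048/655 C=2048/335 D=2048/423 E=4050944/1304105 F=2481523712/551636415 H=3484040192/1034155265] → run E
t=13: vr[B=2048/655 C=2048/335 D=2048/423 E=4721664/1304105 F=2481523712/551636415 H=3484040192/1034155265] → run B
t=14: vr[B=3072/655 C=2048/335 D=2048/423 E=4721664/1304105 F=2481523712/551636415 H=3484040192/1034155265] → run H
t=15: vr[B=3072/655 C=2048/335 D=2048/423 E=4721664/1304105 F=2481523712/551636415 H=4151741952/1034155265] → run E
t=16: vr[B=3072/655 C=2048/335 D=2048/423 E=5392384/1304105 F=2481523712/551636415 H=4151741952/1034155265] → run H
t=17: vr[B=3072/655 C=2048/335 D=2048/423 E=5392384/1304105 F=2481523712/551636415 H=4819443712/1034155265] → run E
t=18: vr[B=3072/655 C=2048/335 D=2048/423 F=2481523712/551636415 H=4819443712/1034155265] → run F
t=19: vr[B=3072/655 C=2048/335 D=2048/423 F=3816927232/551636415 H=4819443712/1034155265] → run H
t=20: vr[B=3072/655 C=2048/335 D=2048/423 F=3816927232/551636415 H=5487145472/1034155265] → run B
t=21: vr[C=2048/335 D=2048/423 F=3816927232/551636415 H=5487145472/1034155265] → run D
t=22: vr[C=2048/335 D=1024/141 F=3816927232/551636415 H=5487145472/1034155265] → run H
t=23: vr[C=2048/335 D=1024/141 F=3816927232/551636415 H=6154847232/1034155265] → run H
t=24: vr[C=2048/335 D=1024/141 F=3816927232/551636415 H=6822548992/1034155265] → run C
t=25: vr[C=3072/335 D=1024/141 F=3816927232/551636415 H=6822548992/1034155265] → run H
t=26: vr[C=3072/335 D=1024/141 F=3816927232/551636415] → run F
t=27: vr[C=3072/335 D=1024/141] → run D
t=28: vr[C=3072/335 D=4096/423] → run C
t=29: vr[C=4096/335 D=4096/423] → run D
t=30: vr[C=4096/335] → run C
t=31: vr[C=1024/67] → run C
t=32: vr[C=6144/335] → run C
t=33: vr[C=7168/335] → run C
t=34: (idle)
t=35: (idle)
t=36: (idle)
t=37: (idle)
t=38: (idle)
t=39: (idle)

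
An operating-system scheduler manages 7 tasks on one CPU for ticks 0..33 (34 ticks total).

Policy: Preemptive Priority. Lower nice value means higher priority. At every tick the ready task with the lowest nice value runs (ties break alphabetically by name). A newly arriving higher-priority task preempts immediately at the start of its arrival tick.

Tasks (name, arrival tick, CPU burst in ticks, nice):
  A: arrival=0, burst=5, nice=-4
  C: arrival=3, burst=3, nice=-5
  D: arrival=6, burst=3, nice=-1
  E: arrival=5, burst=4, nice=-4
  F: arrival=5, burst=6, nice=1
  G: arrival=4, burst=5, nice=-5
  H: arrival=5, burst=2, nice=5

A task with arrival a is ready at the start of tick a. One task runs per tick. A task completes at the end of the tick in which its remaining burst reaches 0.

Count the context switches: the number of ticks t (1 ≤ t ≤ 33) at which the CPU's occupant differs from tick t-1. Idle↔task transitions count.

context switches = 8

t=0: ready={A} → run A
t=1: ready={A} → run A
t=2: ready={A} → run A
t=3: ready={A,C} → run C
t=4: ready={A,C,G} → run C
t=5: ready={A,C,E,F,G,H} → run C
t=6: ready={A,D,E,F,G,H} → run G
t=7: ready={A,D,E,F,G,H} → run G
t=8: ready={A,D,E,F,G,H} → run G
t=9: ready={A,D,E,F,G,H} → run G
t=10: ready={A,D,E,F,G,H} → run G
t=11: ready={A,D,E,F,H} → run A
t=12: ready={A,D,E,F,H} → run A
t=13: ready={D,E,F,H} → run E
t=14: ready={D,E,F,H} → run E
t=15: ready={D,E,F,H} → run E
t=16: ready={D,E,F,H} → run E
t=17: ready={D,F,H} → run D
t=18: ready={D,F,H} → run D
t=19: ready={D,F,H} → run D
t=20: ready={F,H} → run F
t=21: ready={F,H} → run F
t=22: ready={F,H} → run F
t=23: ready={F,H} → run F
t=24: ready={F,H} → run F
t=25: ready={F,H} → run F
t=26: ready={H} → run H
t=27: ready={H} → run H
t=28: (idle)
t=29: (idle)
t=30: (idle)
t=31: (idle)
t=32: (idle)
t=33: (idle)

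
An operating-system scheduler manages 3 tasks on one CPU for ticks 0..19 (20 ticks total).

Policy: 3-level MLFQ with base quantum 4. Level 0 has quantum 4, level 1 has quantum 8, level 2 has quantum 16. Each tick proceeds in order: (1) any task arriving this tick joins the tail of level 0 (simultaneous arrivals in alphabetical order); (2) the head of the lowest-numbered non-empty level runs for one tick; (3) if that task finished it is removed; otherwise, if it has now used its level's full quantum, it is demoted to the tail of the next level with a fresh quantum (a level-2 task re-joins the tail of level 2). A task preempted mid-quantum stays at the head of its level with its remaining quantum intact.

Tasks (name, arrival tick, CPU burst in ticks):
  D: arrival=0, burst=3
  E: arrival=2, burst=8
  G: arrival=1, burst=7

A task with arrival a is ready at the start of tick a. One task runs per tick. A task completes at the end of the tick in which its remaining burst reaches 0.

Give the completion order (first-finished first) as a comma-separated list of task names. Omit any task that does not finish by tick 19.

t=0: L0/L1/L2 = D/-/- → run D
t=1: L0/L1/L2 = DG/-/- → run D
t=2: L0/L1/L2 = DGE/-/- → run D
t=3: L0/L1/L2 = GE/-/- → run G
t=4: L0/L1/L2 = GE/-/- → run G
t=5: L0/L1/L2 = GE/-/- → run G
t=6: L0/L1/L2 = GE/-/- → run G
t=7: L0/L1/L2 = E/G/- → run E
t=8: L0/L1/L2 = E/G/- → run E
t=9: L0/L1/L2 = E/G/- → run E
t=10: L0/L1/L2 = E/G/- → run E
t=11: L0/L1/L2 = -/GE/- → run G
t=12: L0/L1/L2 = -/GE/- → run G
t=13: L0/L1/L2 = -/GE/- → run G
t=14: L0/L1/L2 = -/E/- → run E
t=15: L0/L1/L2 = -/E/- → run E
t=16: L0/L1/L2 = -/E/- → run E
t=17: L0/L1/L2 = -/E/- → run E
t=18: (idle)
t=19: (idle)

completion order = D, G, E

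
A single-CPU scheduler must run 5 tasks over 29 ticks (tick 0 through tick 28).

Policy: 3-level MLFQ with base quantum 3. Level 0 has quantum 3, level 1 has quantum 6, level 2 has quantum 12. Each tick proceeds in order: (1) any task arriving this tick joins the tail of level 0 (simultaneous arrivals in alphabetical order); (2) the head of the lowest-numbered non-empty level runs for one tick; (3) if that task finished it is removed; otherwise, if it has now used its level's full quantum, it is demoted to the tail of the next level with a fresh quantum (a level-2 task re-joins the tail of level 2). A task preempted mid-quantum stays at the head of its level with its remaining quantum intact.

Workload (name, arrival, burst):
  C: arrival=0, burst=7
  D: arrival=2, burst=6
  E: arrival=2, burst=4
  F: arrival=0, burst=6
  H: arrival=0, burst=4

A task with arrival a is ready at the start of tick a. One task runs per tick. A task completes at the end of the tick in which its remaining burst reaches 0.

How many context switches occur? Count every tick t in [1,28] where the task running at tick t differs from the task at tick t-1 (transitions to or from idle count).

context switches = 10

t=0: L0/L1/L2 = CFH/-/- → run C
t=1: L0/L1/L2 = CFH/-/- → run C
t=2: L0/L1/L2 = CFHDE/-/- → run C
t=3: L0/L1/L2 = FHDE/C/- → run F
t=4: L0/L1/L2 = FHDE/C/- → run F
t=5: L0/L1/L2 = FHDE/C/- → run F
t=6: L0/L1/L2 = HDE/CF/- → run H
t=7: L0/L1/L2 = HDE/CF/- → run H
t=8: L0/L1/L2 = HDE/CF/- → run H
t=9: L0/L1/L2 = DE/CFH/- → run D
t=10: L0/L1/L2 = DE/CFH/- → run D
t=11: L0/L1/L2 = DE/CFH/- → run D
t=12: L0/L1/L2 = E/CFHD/- → run E
t=13: L0/L1/L2 = E/CFHD/- → run E
t=14: L0/L1/L2 = E/CFHD/- → run E
t=15: L0/L1/L2 = -/CFHDE/- → run C
t=16: L0/L1/L2 = -/CFHDE/- → run C
t=17: L0/L1/L2 = -/CFHDE/- → run C
t=18: L0/L1/L2 = -/CFHDE/- → run C
t=19: L0/L1/L2 = -/FHDE/- → run F
t=20: L0/L1/L2 = -/FHDE/- → run F
t=21: L0/L1/L2 = -/FHDE/- → run F
t=22: L0/L1/L2 = -/HDE/- → run H
t=23: L0/L1/L2 = -/DE/- → run D
t=24: L0/L1/L2 = -/DE/- → run D
t=25: L0/L1/L2 = -/DE/- → run D
t=26: L0/L1/L2 = -/E/- → run E
t=27: (idle)
t=28: (idle)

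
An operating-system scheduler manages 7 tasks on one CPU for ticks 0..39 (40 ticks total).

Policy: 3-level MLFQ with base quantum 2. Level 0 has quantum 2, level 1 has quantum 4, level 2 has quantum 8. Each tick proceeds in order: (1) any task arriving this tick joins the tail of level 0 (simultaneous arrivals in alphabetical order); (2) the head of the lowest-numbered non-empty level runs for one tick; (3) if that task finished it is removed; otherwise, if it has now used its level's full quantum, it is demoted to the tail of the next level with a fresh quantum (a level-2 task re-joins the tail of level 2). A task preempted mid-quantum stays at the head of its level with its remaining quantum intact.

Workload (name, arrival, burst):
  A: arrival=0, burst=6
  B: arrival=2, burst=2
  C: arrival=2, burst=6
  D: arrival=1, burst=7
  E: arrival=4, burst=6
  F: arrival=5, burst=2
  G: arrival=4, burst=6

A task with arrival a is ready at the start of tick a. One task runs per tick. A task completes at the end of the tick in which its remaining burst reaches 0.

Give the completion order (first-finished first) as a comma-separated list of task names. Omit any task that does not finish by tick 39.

t=0: L0/L1/L2 = A/-/- → run A
t=1: L0/L1/L2 = AD/-/- → run A
t=2: L0/L1/L2 = DBC/A/- → run D
t=3: L0/L1/L2 = DBC/A/- → run D
t=4: L0/L1/L2 = BCEG/AD/- → run B
t=5: L0/L1/L2 = BCEGF/AD/- → run B
t=6: L0/L1/L2 = CEGF/AD/- → run C
t=7: L0/L1/L2 = CEGF/AD/- → run C
t=8: L0/L1/L2 = EGF/ADC/- → run E
t=9: L0/L1/L2 = EGF/ADC/- → run E
t=10: L0/L1/L2 = GF/ADCE/- → run G
t=11: L0/L1/L2 = GF/ADCE/- → run G
t=12: L0/L1/L2 = F/ADCEG/- → run F
t=13: L0/L1/L2 = F/ADCEG/- → run F
t=14: L0/L1/L2 = -/ADCEG/- → run A
t=15: L0/L1/L2 = -/ADCEG/- → run A
t=16: L0/L1/L2 = -/ADCEG/- → run A
t=17: L0/L1/L2 = -/ADCEG/- → run A
t=18: L0/L1/L2 = -/DCEG/- → run D
t=19: L0/L1/L2 = -/DCEG/- → run D
t=20: L0/L1/L2 = -/DCEG/- → run D
t=21: L0/L1/L2 = -/DCEG/- → run D
t=22: L0/L1/L2 = -/CEG/D → run C
t=23: L0/L1/L2 = -/CEG/D → run C
t=24: L0/L1/L2 = -/CEG/D → run C
t=25: L0/L1/L2 = -/CEG/D → run C
t=26: L0/L1/L2 = -/EG/D → run E
t=27: L0/L1/L2 = -/EG/D → run E
t=28: L0/L1/L2 = -/EG/D → run E
t=29: L0/L1/L2 = -/EG/D → run E
t=30: L0/L1/L2 = -/G/D → run G
t=31: L0/L1/L2 = -/G/D → run G
t=32: L0/L1/L2 = -/G/D → run G
t=33: L0/L1/L2 = -/G/D → run G
t=34: L0/L1/L2 = -/-/D → run D
t=35: (idle)
t=36: (idle)
t=37: (idle)
t=38: (idle)
t=39: (idle)

completion order = B, F, A, C, E, G, D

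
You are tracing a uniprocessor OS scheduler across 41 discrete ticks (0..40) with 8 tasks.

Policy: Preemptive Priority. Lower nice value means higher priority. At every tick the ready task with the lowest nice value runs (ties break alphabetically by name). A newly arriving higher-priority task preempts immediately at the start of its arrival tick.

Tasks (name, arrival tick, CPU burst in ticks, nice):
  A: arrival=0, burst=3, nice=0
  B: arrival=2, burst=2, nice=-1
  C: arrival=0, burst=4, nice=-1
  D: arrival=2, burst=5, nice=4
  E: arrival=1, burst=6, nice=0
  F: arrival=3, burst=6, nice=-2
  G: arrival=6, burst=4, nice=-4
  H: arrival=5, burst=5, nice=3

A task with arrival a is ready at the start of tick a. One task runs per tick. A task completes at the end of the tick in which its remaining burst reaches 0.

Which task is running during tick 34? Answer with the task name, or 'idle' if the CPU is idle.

running at tick 34 = D

t=0: ready={A,C} → run C
t=1: ready={A,C,E} → run C
t=2: ready={A,B,C,D,E} → run B
t=3: ready={A,B,C,D,E,F} → run F
t=4: ready={A,B,C,D,E,F} → run F
t=5: ready={A,B,C,D,E,F,H} → run F
t=6: ready={A,B,C,D,E,F,G,H} → run G
t=7: ready={A,B,C,D,E,F,G,H} → run G
t=8: ready={A,B,C,D,E,F,G,H} → run G
t=9: ready={A,B,C,D,E,F,G,H} → run G
t=10: ready={A,B,C,D,E,F,H} → run F
t=11: ready={A,B,C,D,E,F,H} → run F
t=12: ready={A,B,C,D,E,F,H} → run F
t=13: ready={A,B,C,D,E,H} → run B
t=14: ready={A,C,D,E,H} → run C
t=15: ready={A,C,D,E,H} → run C
t=16: ready={A,D,E,H} → run A
t=17: ready={A,D,E,H} → run A
t=18: ready={A,D,E,H} → run A
t=19: ready={D,E,H} → run E
t=20: ready={D,E,H} → run E
t=21: ready={D,E,H} → run E
t=22: ready={D,E,H} → run E
t=23: ready={D,E,H} → run E
t=24: ready={D,E,H} → run E
t=25: ready={D,H} → run H
t=26: ready={D,H} → run H
t=27: ready={D,H} → run H
t=28: ready={D,H} → run H
t=29: ready={D,H} → run H
t=30: ready={D} → run D
t=31: ready={D} → run D
t=32: ready={D} → run D
t=33: ready={D} → run D
t=34: ready={D} → run D
t=35: (idle)
t=36: (idle)
t=37: (idle)
t=38: (idle)
t=39: (idle)
t=40: (idle)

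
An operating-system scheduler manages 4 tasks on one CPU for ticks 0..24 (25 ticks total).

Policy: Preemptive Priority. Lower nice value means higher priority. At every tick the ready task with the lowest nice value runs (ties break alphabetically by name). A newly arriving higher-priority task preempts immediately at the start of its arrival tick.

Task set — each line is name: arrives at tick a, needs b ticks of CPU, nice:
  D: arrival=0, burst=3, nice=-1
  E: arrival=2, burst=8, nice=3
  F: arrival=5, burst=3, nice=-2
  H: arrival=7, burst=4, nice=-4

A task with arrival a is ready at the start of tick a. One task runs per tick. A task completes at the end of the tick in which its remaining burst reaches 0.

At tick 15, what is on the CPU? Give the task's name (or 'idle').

t=0: ready={D} → run D
t=1: ready={D} → run D
t=2: ready={D,E} → run D
t=3: ready={E} → run E
t=4: ready={E} → run E
t=5: ready={E,F} → run F
t=6: ready={E,F} → run F
t=7: ready={E,F,H} → run H
t=8: ready={E,F,H} → run H
t=9: ready={E,F,H} → run H
t=10: ready={E,F,H} → run H
t=11: ready={E,F} → run F
t=12: ready={E} → run E
t=13: ready={E} → run E
t=14: ready={E} → run E
t=15: ready={E} → run E
t=16: ready={E} → run E
t=17: ready={E} → run E
t=18: (idle)
t=19: (idle)
t=20: (idle)
t=21: (idle)
t=22: (idle)
t=23: (idle)
t=24: (idle)

running at tick 15 = E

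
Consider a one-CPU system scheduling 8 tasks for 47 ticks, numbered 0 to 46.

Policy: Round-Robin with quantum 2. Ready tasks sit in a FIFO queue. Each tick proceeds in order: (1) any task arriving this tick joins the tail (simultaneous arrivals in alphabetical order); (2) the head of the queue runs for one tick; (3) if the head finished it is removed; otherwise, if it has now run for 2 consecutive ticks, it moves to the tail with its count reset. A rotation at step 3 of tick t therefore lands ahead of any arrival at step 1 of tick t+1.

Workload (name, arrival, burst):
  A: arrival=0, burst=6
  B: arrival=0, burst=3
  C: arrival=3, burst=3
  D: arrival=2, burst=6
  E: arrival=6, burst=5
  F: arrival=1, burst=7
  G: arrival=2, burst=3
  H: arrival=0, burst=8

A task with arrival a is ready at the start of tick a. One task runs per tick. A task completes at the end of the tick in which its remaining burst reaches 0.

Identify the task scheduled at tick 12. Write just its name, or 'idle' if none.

running at tick 12 = G

t=0: queue=[A,B,H] q_used=0 → run A
t=1: queue=[A,B,H,F] q_used=1 → run A
t=2: queue=[B,H,F,A,D,G] q_used=0 → run B
t=3: queue=[B,H,F,A,D,G,C] q_used=1 → run B
t=4: queue=[H,F,A,D,G,C,B] q_used=0 → run H
t=5: queue=[H,F,A,D,G,C,B] q_used=1 → run H
t=6: queue=[F,A,D,G,C,B,H,E] q_used=0 → run F
t=7: queue=[F,A,D,G,C,B,H,E] q_used=1 → run F
t=8: queue=[A,D,G,C,B,H,E,F] q_used=0 → run A
t=9: queue=[A,D,G,C,B,H,E,F] q_used=1 → run A
t=10: queue=[D,G,C,B,H,E,F,A] q_used=0 → run D
t=11: queue=[D,G,C,B,H,E,F,A] q_used=1 → run D
t=12: queue=[G,C,B,H,E,F,A,D] q_used=0 → run G
t=13: queue=[G,C,B,H,E,F,A,D] q_used=1 → run G
t=14: queue=[C,B,H,E,F,A,D,G] q_used=0 → run C
t=15: queue=[C,B,H,E,F,A,D,G] q_used=1 → run C
t=16: queue=[B,H,E,F,A,D,G,C] q_used=0 → run B
t=17: queue=[H,E,F,A,D,G,C] q_used=0 → run H
t=18: queue=[H,E,F,A,D,G,C] q_used=1 → run H
t=19: queue=[E,F,A,D,G,C,H] q_used=0 → run E
t=20: queue=[E,F,A,D,G,C,H] q_used=1 → run E
t=21: queue=[F,A,D,G,C,H,E] q_used=0 → run F
t=22: queue=[F,A,D,G,C,H,E] q_used=1 → run F
t=23: queue=[A,D,G,C,H,E,F] q_used=0 → run A
t=24: queue=[A,D,G,C,H,E,F] q_used=1 → run A
t=25: queue=[D,G,C,H,E,F] q_used=0 → run D
t=26: queue=[D,G,C,H,E,F] q_used=1 → run D
t=27: queue=[G,C,H,E,F,D] q_used=0 → run G
t=28: queue=[C,H,E,F,D] q_used=0 → run C
t=29: queue=[H,E,F,D] q_used=0 → run H
t=30: queue=[H,E,F,D] q_used=1 → run H
t=31: queue=[E,F,D,H] q_used=0 → run E
t=32: queue=[E,F,D,H] q_used=1 → run E
t=33: queue=[F,D,H,E] q_used=0 → run F
t=34: queue=[F,D,H,E] q_used=1 → run F
t=35: queue=[D,H,E,F] q_used=0 → run D
t=36: queue=[D,H,E,F] q_used=1 → run D
t=37: queue=[H,E,F] q_used=0 → run H
t=38: queue=[H,E,F] q_used=1 → run H
t=39: queue=[E,F] q_used=0 → run E
t=40: queue=[F] q_used=0 → run F
t=41: (idle)
t=42: (idle)
t=43: (idle)
t=44: (idle)
t=45: (idle)
t=46: (idle)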